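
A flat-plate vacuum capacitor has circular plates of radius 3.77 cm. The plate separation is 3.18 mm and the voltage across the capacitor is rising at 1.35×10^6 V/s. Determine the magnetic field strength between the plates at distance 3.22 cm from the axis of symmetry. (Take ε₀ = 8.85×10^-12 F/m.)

dE/dt = (dV/dt)/d = 4.245×10^8 V/(m·s); I_d = ε₀(πR²)(dE/dt) = (8.85×10^-12)(4.465×10^-3)(4.245×10^8) = 1.677×10^-5 A.
∮B·dl = μ₀ I_d,enc with I_d,enc = I_d r²/R² = 1.223×10^-5 A; so B = μ₀ I_d,enc/(2πr) = 7.60×10^-11 T.

7.60×10^-11 T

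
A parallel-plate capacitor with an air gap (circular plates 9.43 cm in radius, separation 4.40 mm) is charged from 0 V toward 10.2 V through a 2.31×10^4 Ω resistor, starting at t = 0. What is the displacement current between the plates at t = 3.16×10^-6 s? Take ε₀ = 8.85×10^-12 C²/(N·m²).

C = ε₀A/d = (8.85×10^-12)(0.02794)/(4.40×10^-3) = 5.620×10^-11 F and τ = RC = 1.298×10^-6 s. I_d in the gap equals the RC charging current.
I_d(t) = (V₀/R) e^(−t/τ) = 4.416×10^-4 · e^(−2.435) = 3.87×10^-5 A.

3.87×10^-5 A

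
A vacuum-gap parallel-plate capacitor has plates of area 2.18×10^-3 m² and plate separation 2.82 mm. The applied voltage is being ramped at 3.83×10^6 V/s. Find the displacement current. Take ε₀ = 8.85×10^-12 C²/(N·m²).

2.62×10^-5 A

E = V/d so dE/dt = (dV/dt)/d = 1.358×10^9 V/(m·s), and I_d = ε₀ A dE/dt = (8.85×10^-12)(2.18×10^-3)(1.358×10^9) = 2.62×10^-5 A.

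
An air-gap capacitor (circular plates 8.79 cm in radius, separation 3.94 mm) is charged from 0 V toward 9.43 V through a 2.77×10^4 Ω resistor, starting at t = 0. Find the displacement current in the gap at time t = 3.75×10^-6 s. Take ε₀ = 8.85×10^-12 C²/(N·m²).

2.84×10^-5 A

With C = ε₀A/d = (8.85×10^-12)(0.02427)/(3.94×10^-3) = 5.452×10^-11 F, the time constant is τ = RC = 1.510×10^-6 s, so t/τ = 2.483 and e^(−t/τ) = 0.08349.
I_d = I_cond = (V₀/R) e^(−t/τ) = (3.404×10^-4)(0.08349) = 2.84×10^-5 A.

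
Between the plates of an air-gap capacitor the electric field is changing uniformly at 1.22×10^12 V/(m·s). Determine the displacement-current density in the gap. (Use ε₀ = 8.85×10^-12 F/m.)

J_d = ε₀ ∂E/∂t, so J_d = 10.8 A/m².

10.8 A/m²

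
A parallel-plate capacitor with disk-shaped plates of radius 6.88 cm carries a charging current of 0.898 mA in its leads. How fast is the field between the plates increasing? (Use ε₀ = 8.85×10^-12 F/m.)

Charge continuity gives I_d = I = 8.98×10^-4 A between the plates.
Inverting I_d = ε₀ A dE/dt gives dE/dt = 8.98×10^-4 / (8.85×10^-12 · 0.01487) = 6.82×10^9 V/(m·s).

6.82×10^9 V/(m·s)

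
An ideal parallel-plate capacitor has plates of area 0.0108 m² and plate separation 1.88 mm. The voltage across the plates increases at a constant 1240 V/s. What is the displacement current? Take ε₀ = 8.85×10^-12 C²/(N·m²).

6.30×10^-8 A

The displacement current equals the charging current C dV/dt. With C = ε₀A/d = (8.85×10^-12)(0.0108)/(1.88×10^-3) = 5.084×10^-11 F, I_d = (5.084×10^-11)(1240) = 6.30×10^-8 A.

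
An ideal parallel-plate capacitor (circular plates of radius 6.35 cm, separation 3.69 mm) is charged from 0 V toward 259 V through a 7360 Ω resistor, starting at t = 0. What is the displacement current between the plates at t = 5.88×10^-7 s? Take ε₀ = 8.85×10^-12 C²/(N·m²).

C = ε₀A/d = (8.85×10^-12)(0.01267)/(3.69×10^-3) = 3.039×10^-11 F and τ = RC = 2.237×10^-7 s. I_d in the gap equals the RC charging current.
I_d(t) = (V₀/R) e^(−t/τ) = 0.03519 · e^(−2.629) = 2.54×10^-3 A.

2.54×10^-3 A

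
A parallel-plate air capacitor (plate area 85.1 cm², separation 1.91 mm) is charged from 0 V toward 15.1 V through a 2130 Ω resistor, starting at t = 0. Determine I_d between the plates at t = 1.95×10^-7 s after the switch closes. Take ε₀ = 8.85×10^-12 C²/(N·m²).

C = ε₀A/d = (8.85×10^-12)(8.51×10^-3)/(1.91×10^-3) = 3.943×10^-11 F and τ = RC = 8.399×10^-8 s. I_d in the gap equals the RC charging current.
I_d(t) = (V₀/R) e^(−t/τ) = 7.089×10^-3 · e^(−2.322) = 6.95×10^-4 A.

6.95×10^-4 A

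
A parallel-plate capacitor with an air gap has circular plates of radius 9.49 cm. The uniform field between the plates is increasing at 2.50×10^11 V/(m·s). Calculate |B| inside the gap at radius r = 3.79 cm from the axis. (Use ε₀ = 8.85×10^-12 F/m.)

5.27×10^-8 T

Total displacement current: I_d = ε₀(πR²)(dE/dt) = (8.85×10^-12)(0.02829)(2.50×10^11) = 0.06259 A.
∮B·dl = μ₀ I_d,enc with I_d,enc = I_d r²/R² = 9.983×10^-3 A; so B = μ₀ I_d,enc/(2πr) = 5.27×10^-8 T.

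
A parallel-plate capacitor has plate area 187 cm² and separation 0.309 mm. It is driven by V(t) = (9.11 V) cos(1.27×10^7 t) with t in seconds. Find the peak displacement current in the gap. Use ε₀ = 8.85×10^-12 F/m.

0.0620 A

(dE/dt)_max = V₀ω/d = 3.744×10^11 V/(m·s); ω = 1.27×10^7 rad/s.
I_d,max = ε₀ A (dE/dt)_max = (8.85×10^-12)(0.0187)(3.744×10^11) = 0.0620 A.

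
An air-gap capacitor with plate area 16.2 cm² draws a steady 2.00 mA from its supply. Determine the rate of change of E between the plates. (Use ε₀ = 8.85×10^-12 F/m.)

The displacement current between the plates equals the conduction current, I_d = 2.00 mA.
Inverting I_d = ε₀ A dE/dt gives dE/dt = 2.00×10^-3 / (8.85×10^-12 · 1.62×10^-3) = 1.39×10^11 V/(m·s).

1.39×10^11 V/(m·s)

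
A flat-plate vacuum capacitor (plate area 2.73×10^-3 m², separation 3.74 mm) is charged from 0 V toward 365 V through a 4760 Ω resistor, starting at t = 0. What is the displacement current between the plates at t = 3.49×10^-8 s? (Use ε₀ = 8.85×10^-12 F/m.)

0.0246 A

C = ε₀A/d = (8.85×10^-12)(2.73×10^-3)/(3.74×10^-3) = 6.460×10^-12 F and τ = RC = 3.075×10^-8 s. I_d in the gap equals the RC charging current.
I_d(t) = (V₀/R) e^(−t/τ) = 0.07668 · e^(−1.135) = 0.0246 A.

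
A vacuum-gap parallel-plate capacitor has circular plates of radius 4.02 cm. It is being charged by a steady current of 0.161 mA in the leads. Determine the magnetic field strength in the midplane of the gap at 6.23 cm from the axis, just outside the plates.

By continuity the displacement current in the gap matches the conduction current: I_d = 1.61×10^-4 A.
With r > R the enclosed displacement current is the full I_d; B = μ₀ I_d / (2πr) = 5.17×10^-10 T.

5.17×10^-10 T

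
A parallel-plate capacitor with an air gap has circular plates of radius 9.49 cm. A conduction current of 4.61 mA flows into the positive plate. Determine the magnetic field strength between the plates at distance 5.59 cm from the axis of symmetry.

5.72×10^-9 T

No conduction current crosses the gap, so I_d there equals the 4.61×10^-3 A in the leads.
∮B·dl = μ₀ I_d,enc with I_d,enc = I_d r²/R² = 1.600×10^-3 A; so B = μ₀ I_d,enc/(2πr) = 5.72×10^-9 T.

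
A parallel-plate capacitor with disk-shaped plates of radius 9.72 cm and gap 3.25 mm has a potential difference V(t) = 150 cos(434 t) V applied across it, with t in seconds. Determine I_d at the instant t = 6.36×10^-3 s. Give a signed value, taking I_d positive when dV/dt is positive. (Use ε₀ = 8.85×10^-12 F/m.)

-1.96×10^-6 A

C = ε₀A/d = (8.85×10^-12)(0.02968)/(3.25×10^-3) = 8.082×10^-11 F. dV/dt = V₀ω·−sin(ωt); at ωt = 2.76024 rad this factor is -0.3722.
I_d = C dV/dt = (8.082×10^-11)(150)(434)(-0.3722) = -1.96×10^-6 A.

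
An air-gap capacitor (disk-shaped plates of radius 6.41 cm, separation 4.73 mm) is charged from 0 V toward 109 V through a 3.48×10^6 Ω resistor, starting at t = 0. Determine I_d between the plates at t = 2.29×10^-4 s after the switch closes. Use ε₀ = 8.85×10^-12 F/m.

2.05×10^-6 A

C = ε₀A/d = (8.85×10^-12)(0.01291)/(4.73×10^-3) = 2.416×10^-11 F and τ = RC = 8.408×10^-5 s. I_d in the gap equals the RC charging current.
I_d(t) = (V₀/R) e^(−t/τ) = 3.132×10^-5 · e^(−2.724) = 2.05×10^-6 A.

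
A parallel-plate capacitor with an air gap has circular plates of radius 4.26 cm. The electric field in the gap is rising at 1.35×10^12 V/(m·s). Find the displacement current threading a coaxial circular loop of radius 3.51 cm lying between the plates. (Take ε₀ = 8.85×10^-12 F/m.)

0.0462 A

Through the whole plate area (πR² = 5.701×10^-3 m²), I_d = ε₀ πR² dE/dt = 0.06811 A.
Since J_d is uniform, the enclosed fraction is (r/R)² = 0.6789, giving I_d,enc = 0.0462 A.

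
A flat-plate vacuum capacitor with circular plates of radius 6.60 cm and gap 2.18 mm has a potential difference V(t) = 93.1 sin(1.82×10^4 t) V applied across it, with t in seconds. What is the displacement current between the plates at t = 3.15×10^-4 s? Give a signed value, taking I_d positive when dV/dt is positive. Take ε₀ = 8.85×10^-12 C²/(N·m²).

dV/dt = (93.1)(1.82×10^4)·cos(5.733) = 1.444×10^6 V/s.
I_d = C dV/dt with C = ε₀A/d = (8.85×10^-12)(0.01368)/(2.18×10^-3) = 5.554×10^-11 F, so I_d = (5.554×10^-11)(1.444×10^6) = 8.02×10^-5 A.

8.02×10^-5 A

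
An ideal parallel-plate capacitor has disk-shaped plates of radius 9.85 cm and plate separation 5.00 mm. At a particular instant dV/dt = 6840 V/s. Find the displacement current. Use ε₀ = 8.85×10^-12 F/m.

The displacement current equals the charging current C dV/dt. With C = ε₀A/d = (8.85×10^-12)(0.03048)/(5.00×10^-3) = 5.395×10^-11 F, I_d = (5.395×10^-11)(6840) = 3.69×10^-7 A.

3.69×10^-7 A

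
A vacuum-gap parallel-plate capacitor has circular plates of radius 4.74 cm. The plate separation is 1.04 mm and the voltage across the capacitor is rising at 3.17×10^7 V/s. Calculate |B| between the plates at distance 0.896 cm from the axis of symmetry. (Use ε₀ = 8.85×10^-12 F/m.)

1.52×10^-9 T

I_d = C dV/dt with C = ε₀πR²/d = 6.006×10^-11 F, so I_d = (6.006×10^-11)(3.17×10^7) = 1.904×10^-3 A.
An Ampèrian loop of radius r encloses a fraction (r/R)² of I_d. Then B·2πr = μ₀ I_d (r/R)², giving B = μ₀ I_d r/(2πR²) = 1.52×10^-9 T.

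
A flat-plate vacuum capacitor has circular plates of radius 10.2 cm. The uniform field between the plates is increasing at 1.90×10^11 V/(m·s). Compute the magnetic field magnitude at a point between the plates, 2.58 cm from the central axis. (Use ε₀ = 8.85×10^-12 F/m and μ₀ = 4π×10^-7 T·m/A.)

2.73×10^-8 T

Total displacement current: I_d = ε₀(πR²)(dE/dt) = (8.85×10^-12)(0.03269)(1.90×10^11) = 0.05497 A.
∮B·dl = μ₀ I_d,enc with I_d,enc = I_d r²/R² = 3.517×10^-3 A; so B = μ₀ I_d,enc/(2πr) = 2.73×10^-8 T.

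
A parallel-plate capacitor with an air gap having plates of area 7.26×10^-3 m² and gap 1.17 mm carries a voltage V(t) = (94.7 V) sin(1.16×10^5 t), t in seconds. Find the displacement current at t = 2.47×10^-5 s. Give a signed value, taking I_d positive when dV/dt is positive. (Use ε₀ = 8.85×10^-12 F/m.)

dE/dt = (V₀ω/d)·cos(ωt) with ωt = 2.8652 rad: (94.7)(1.16×10^5)(-0.9620)/(1.17×10^-3) = -9.032×10^9 V/(m·s).
I_d = ε₀ A dE/dt = (8.85×10^-12)(7.26×10^-3)(-9.032×10^9) = -5.80×10^-4 A.

-5.80×10^-4 A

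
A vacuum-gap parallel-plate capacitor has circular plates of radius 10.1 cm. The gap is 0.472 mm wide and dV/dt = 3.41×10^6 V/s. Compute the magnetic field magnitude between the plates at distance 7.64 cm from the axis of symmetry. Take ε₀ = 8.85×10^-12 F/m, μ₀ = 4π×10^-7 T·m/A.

With E = V/d, dE/dt = 7.225×10^9 V/(m·s) and πR² = 0.03205 m², giving I_d = ε₀ πR² dE/dt = 2.049×10^-3 A.
For r < R the Ampère–Maxwell law gives B(2πr) = μ₀ I_d (r²/R²), so B = μ₀ I_d r/(2πR²) = (4π×10^-7)(2.049×10^-3)(0.0764)/(2π·0.101²) = 3.07×10^-9 T.

3.07×10^-9 T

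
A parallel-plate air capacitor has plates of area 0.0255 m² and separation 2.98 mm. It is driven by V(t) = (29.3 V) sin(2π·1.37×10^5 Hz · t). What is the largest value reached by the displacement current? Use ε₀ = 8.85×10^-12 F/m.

The displacement current equals the conduction current C dV/dt, which peaks at C V₀ ω.
With C = ε₀A/d = (8.85×10^-12)(0.0255)/(2.98×10^-3) = 7.573×10^-11 F and ω = 2πf = 8.608×10^5 rad/s, I_d,max = (7.573×10^-11)(29.3)(8.608×10^5) = 1.91×10^-3 A.

1.91×10^-3 A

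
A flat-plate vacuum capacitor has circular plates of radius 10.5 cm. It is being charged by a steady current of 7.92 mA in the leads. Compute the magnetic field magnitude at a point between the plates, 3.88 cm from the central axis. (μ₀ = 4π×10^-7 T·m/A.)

5.57×10^-9 T

By continuity the displacement current in the gap matches the conduction current: I_d = 7.92×10^-3 A.
An Ampèrian loop of radius r encloses a fraction (r/R)² of I_d. Then B·2πr = μ₀ I_d (r/R)², giving B = μ₀ I_d r/(2πR²) = 5.57×10^-9 T.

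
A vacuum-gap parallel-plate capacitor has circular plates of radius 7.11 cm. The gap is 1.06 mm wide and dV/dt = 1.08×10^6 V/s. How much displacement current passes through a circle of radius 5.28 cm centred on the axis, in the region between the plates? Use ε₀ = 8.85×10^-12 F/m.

7.90×10^-5 A

I_d = C dV/dt with C = ε₀πR²/d = 1.326×10^-10 F, so I_d = (1.326×10^-10)(1.08×10^6) = 1.432×10^-4 A.
The field is uniform, so I_d,enc = I_d (r/R)² = (1.432×10^-4)(5.28/7.11)² = 7.90×10^-5 A.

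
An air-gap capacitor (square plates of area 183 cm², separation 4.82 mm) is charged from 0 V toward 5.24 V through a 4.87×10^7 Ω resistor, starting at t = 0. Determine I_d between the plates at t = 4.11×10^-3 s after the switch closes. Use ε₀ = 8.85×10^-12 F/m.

8.73×10^-9 A

C = ε₀A/d = (8.85×10^-12)(0.0183)/(4.82×10^-3) = 3.360×10^-11 F, so τ = RC = 1.636×10^-3 s.
The conduction current is I(t) = (V₀/R) e^(−t/τ), and the displacement current between the plates equals it.
t/τ = 2.512; I_d = (5.24/4.87×10^7) · e^(−2.512) = (1.076×10^-7)(0.08111) = 8.73×10^-9 A.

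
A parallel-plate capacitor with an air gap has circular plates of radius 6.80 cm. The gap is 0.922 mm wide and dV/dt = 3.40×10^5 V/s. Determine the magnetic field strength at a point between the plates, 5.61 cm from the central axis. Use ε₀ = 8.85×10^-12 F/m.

With E = V/d, dE/dt = 3.688×10^8 V/(m·s) and πR² = 0.01453 m², giving I_d = ε₀ πR² dE/dt = 4.742×10^-5 A.
For r < R the Ampère–Maxwell law gives B(2πr) = μ₀ I_d (r²/R²), so B = μ₀ I_d r/(2πR²) = (4π×10^-7)(4.742×10^-5)(0.0561)/(2π·0.0680²) = 1.15×10^-10 T.

1.15×10^-10 T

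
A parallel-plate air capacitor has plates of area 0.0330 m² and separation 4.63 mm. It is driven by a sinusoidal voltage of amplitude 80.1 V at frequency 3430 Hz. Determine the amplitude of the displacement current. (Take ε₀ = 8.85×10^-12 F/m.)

1.09×10^-4 A

The displacement current equals the conduction current C dV/dt, which peaks at C V₀ ω.
With C = ε₀A/d = (8.85×10^-12)(0.0330)/(4.63×10^-3) = 6.308×10^-11 F and ω = 2πf = 2.155×10^4 rad/s, I_d,max = (6.308×10^-11)(80.1)(2.155×10^4) = 1.09×10^-4 A.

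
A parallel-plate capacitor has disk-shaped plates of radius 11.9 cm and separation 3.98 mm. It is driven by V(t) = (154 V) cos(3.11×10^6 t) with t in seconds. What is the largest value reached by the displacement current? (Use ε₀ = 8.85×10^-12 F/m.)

C = ε₀A/d = (8.85×10^-12)(0.04449)/(3.98×10^-3) = 9.893×10^-11 F; ω = 3.11×10^6 rad/s.
I_d = C dV/dt, so |I_d|_max = C V₀ ω = (9.893×10^-11)(154)(3.11×10^6) = 0.0474 A.

0.0474 A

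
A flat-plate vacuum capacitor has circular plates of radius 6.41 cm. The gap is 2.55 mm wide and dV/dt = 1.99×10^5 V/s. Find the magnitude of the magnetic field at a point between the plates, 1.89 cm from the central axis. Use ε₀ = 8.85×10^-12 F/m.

I_d = C dV/dt with C = ε₀πR²/d = 4.481×10^-11 F, so I_d = (4.481×10^-11)(1.99×10^5) = 8.917×10^-6 A.
∮B·dl = μ₀ I_d,enc with I_d,enc = I_d r²/R² = 7.752×10^-7 A; so B = μ₀ I_d,enc/(2πr) = 8.20×10^-12 T.

8.20×10^-12 T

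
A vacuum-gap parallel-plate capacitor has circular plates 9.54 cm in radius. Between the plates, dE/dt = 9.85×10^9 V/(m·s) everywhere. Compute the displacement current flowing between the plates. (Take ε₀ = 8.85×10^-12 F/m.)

With a uniform field, Φ_E = EA, so I_d = ε₀ A dE/dt = 2.49×10^-3 A.

2.49×10^-3 A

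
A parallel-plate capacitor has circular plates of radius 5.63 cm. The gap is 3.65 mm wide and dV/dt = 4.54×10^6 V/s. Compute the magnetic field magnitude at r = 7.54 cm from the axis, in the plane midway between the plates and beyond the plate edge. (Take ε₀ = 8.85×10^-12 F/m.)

dE/dt = (dV/dt)/d = 1.244×10^9 V/(m·s); I_d = ε₀(πR²)(dE/dt) = (8.85×10^-12)(9.958×10^-3)(1.244×10^9) = 1.096×10^-4 A.
With r > R the enclosed displacement current is the full I_d; B = μ₀ I_d / (2πr) = 2.91×10^-10 T.

2.91×10^-10 T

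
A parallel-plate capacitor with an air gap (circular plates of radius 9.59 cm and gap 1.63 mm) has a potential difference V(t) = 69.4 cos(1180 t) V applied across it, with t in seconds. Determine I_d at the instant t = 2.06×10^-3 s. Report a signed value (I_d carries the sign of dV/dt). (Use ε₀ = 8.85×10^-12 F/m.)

dV/dt = (69.4)(1180)·−sin(2.4308) = -5.343×10^4 V/s.
I_d = C dV/dt with C = ε₀A/d = (8.85×10^-12)(0.02889)/(1.63×10^-3) = 1.569×10^-10 F, so I_d = (1.569×10^-10)(-5.343×10^4) = -8.38×10^-6 A.

-8.38×10^-6 A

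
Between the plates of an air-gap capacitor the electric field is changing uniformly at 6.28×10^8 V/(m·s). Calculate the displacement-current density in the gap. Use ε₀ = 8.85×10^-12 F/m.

J_d = ε₀ dE/dt = (8.85×10^-12)(6.28×10^8) = 5.56×10^-3 A/m².

5.56×10^-3 A/m²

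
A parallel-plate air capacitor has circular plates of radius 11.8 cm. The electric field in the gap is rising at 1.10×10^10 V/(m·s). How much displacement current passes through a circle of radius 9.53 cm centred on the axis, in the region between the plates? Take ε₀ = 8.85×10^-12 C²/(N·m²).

Through the whole plate area (πR² = 0.04374 m²), I_d = ε₀ πR² dE/dt = 4.258×10^-3 A.
Through an area πr² the displacement current is I_d·(πr²/πR²) = I_d (r/R)² = 2.78×10^-3 A.

2.78×10^-3 A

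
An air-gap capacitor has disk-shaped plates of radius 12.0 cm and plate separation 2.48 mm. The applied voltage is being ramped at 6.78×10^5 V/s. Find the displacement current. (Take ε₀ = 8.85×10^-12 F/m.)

1.09×10^-4 A

The displacement current equals the charging current C dV/dt. With C = ε₀A/d = (8.85×10^-12)(0.04524)/(2.48×10^-3) = 1.614×10^-10 F, I_d = (1.614×10^-10)(6.78×10^5) = 1.09×10^-4 A.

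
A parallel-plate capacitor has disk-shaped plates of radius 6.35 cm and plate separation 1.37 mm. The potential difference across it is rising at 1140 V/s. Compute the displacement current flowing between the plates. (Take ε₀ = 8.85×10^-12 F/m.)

The displacement current equals the charging current C dV/dt. With C = ε₀A/d = (8.85×10^-12)(0.01267)/(1.37×10^-3) = 8.185×10^-11 F, I_d = (8.185×10^-11)(1140) = 9.33×10^-8 A.

9.33×10^-8 A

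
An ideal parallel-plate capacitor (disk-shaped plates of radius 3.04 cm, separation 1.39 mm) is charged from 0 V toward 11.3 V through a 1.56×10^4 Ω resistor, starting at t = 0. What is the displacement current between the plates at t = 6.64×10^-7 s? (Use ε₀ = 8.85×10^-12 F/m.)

7.24×10^-5 A

C = ε₀A/d = (8.85×10^-12)(2.903×10^-3)/(1.39×10^-3) = 1.848×10^-11 F, so τ = RC = 2.883×10^-7 s.
The conduction current is I(t) = (V₀/R) e^(−t/τ), and the displacement current between the plates equals it.
t/τ = 2.303; I_d = (11.3/1.56×10^4) · e^(−2.303) = (7.244×10^-4)(0.09996) = 7.24×10^-5 A.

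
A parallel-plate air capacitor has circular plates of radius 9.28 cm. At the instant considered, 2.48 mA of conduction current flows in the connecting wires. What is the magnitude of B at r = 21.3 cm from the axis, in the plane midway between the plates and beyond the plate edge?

No conduction current crosses the gap, so I_d there equals the 2.48×10^-3 A in the leads.
Outside the plates the loop encloses all of I_d, so B·2πr = μ₀ I_d and B = 2.33×10^-9 T.

2.33×10^-9 T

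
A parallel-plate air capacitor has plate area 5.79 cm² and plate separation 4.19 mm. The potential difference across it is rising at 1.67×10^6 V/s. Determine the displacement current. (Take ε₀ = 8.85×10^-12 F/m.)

C = ε₀A/d = (8.85×10^-12)(5.79×10^-4)/(4.19×10^-3) = 1.223×10^-12 F.
I_d = C dV/dt = (1.223×10^-12)(1.67×10^6) = 2.04×10^-6 A.

2.04×10^-6 A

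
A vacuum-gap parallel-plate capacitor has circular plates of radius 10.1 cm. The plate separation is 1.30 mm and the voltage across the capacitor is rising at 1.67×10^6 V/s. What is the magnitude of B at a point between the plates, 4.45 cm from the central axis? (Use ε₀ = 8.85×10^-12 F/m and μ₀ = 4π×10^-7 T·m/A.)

dE/dt = (dV/dt)/d = 1.285×10^9 V/(m·s); I_d = ε₀(πR²)(dE/dt) = (8.85×10^-12)(0.03205)(1.285×10^9) = 3.645×10^-4 A.
An Ampèrian loop of radius r encloses a fraction (r/R)² of I_d. Then B·2πr = μ₀ I_d (r/R)², giving B = μ₀ I_d r/(2πR²) = 3.18×10^-10 T.

3.18×10^-10 T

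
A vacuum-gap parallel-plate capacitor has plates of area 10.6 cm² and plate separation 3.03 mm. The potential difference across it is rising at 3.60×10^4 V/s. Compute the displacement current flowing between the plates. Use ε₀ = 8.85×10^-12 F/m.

1.11×10^-7 A

C = ε₀A/d = (8.85×10^-12)(1.06×10^-3)/(3.03×10^-3) = 3.096×10^-12 F.
I_d = C dV/dt = (3.096×10^-12)(3.60×10^4) = 1.11×10^-7 A.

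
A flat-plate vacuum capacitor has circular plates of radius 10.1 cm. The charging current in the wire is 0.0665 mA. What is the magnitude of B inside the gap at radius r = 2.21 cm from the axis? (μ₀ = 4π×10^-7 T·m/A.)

Between the plates the displacement current equals the wire current: I_d = 0.0665 mA = 6.65×10^-5 A.
For r < R the Ampère–Maxwell law gives B(2πr) = μ₀ I_d (r²/R²), so B = μ₀ I_d r/(2πR²) = (4π×10^-7)(6.65×10^-5)(0.0221)/(2π·0.101²) = 2.88×10^-11 T.

2.88×10^-11 T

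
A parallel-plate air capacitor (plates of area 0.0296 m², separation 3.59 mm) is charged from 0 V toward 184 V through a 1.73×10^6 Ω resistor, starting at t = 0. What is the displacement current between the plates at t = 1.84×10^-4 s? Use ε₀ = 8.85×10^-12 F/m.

C = ε₀A/d = (8.85×10^-12)(0.0296)/(3.59×10^-3) = 7.297×10^-11 F, so τ = RC = 1.262×10^-4 s.
The conduction current is I(t) = (V₀/R) e^(−t/τ), and the displacement current between the plates equals it.
t/τ = 1.458; I_d = (184/1.73×10^6) · e^(−1.458) = (1.064×10^-4)(0.2327) = 2.48×10^-5 A.

2.48×10^-5 A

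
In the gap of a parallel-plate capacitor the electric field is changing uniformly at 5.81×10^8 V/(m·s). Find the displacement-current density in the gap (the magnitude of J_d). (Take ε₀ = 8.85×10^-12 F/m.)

J_d = ε₀ ∂E/∂t, so J_d = 5.14×10^-3 A/m².

5.14×10^-3 A/m²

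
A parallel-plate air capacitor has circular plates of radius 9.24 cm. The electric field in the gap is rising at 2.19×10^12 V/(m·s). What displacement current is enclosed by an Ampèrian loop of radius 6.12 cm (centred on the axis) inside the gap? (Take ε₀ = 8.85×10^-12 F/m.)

0.228 A

I_d = ε₀ dΦ_E/dt = ε₀ πR² (dE/dt) = (8.85×10^-12)(0.02682)(2.19×10^12) = 0.5198 A through the full plate area.
Since J_d is uniform, the enclosed fraction is (r/R)² = 0.4387, giving I_d,enc = 0.228 A.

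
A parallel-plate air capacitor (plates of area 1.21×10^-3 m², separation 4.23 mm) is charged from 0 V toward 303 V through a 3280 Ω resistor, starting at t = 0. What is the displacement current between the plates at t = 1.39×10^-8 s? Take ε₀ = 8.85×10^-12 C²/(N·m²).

0.0173 A

C = ε₀A/d = (8.85×10^-12)(1.21×10^-3)/(4.23×10^-3) = 2.532×10^-12 F and τ = RC = 8.305×10^-9 s. I_d in the gap equals the RC charging current.
I_d(t) = (V₀/R) e^(−t/τ) = 0.09238 · e^(−1.674) = 0.0173 A.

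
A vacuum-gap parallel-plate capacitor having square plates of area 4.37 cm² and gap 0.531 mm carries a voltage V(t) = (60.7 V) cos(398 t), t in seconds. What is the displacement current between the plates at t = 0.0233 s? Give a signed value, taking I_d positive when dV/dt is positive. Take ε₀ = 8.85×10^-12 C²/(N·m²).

-2.65×10^-8 A

dE/dt = (V₀ω/d)·−sin(ωt) with ωt = 9.2734 rad: (60.7)(398)(-0.1508)/(5.31×10^-4) = -6.861×10^6 V/(m·s).
I_d = ε₀ A dE/dt = (8.85×10^-12)(4.37×10^-4)(-6.861×10^6) = -2.65×10^-8 A.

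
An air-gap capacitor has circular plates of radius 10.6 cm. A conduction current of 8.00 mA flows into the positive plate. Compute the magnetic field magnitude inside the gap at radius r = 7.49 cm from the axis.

1.07×10^-8 T

By continuity the displacement current in the gap matches the conduction current: I_d = 8.00×10^-3 A.
For r < R the Ampère–Maxwell law gives B(2πr) = μ₀ I_d (r²/R²), so B = μ₀ I_d r/(2πR²) = (4π×10^-7)(8.00×10^-3)(0.0749)/(2π·0.106²) = 1.07×10^-8 T.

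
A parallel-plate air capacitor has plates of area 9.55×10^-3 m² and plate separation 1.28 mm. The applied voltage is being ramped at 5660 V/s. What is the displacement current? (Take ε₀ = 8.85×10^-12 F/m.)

3.74×10^-7 A

E = V/d so dE/dt = (dV/dt)/d = 4.422×10^6 V/(m·s), and I_d = ε₀ A dE/dt = (8.85×10^-12)(9.55×10^-3)(4.422×10^6) = 3.74×10^-7 A.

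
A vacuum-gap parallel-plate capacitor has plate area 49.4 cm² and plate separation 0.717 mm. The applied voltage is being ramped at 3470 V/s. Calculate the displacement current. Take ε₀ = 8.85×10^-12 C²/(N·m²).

2.12×10^-7 A

The field between the plates is E = V/d, so dE/dt = (3470)/(7.17×10^-4 m) = 4.840×10^6 V/(m·s).
I_d = ε₀ A (dE/dt) = (8.85×10^-12)(4.94×10^-3)(4.840×10^6) = 2.12×10^-7 A.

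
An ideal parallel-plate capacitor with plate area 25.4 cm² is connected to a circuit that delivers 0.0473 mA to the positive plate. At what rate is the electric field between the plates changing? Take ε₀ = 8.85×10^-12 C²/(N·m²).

Charge continuity gives I_d = I = 4.73×10^-5 A between the plates.
Inverting I_d = ε₀ A dE/dt gives dE/dt = 4.73×10^-5 / (8.85×10^-12 · 2.54×10^-3) = 2.10×10^9 V/(m·s).

2.10×10^9 V/(m·s)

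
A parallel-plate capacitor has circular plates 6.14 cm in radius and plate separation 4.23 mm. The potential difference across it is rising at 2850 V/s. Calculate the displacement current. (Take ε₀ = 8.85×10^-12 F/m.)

The displacement current equals the charging current C dV/dt. With C = ε₀A/d = (8.85×10^-12)(0.01184)/(4.23×10^-3) = 2.477×10^-11 F, I_d = (2.477×10^-11)(2850) = 7.06×10^-8 A.

7.06×10^-8 A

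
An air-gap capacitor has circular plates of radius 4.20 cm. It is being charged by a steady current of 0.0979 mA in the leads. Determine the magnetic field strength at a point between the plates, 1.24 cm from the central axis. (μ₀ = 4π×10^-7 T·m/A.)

1.38×10^-10 T

No conduction current crosses the gap, so I_d there equals the 9.79×10^-5 A in the leads.
∮B·dl = μ₀ I_d,enc with I_d,enc = I_d r²/R² = 8.534×10^-6 A; so B = μ₀ I_d,enc/(2πr) = 1.38×10^-10 T.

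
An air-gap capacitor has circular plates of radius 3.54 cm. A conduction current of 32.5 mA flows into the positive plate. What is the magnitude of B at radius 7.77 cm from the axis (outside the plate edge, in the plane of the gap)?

No conduction current crosses the gap, so I_d there equals the 0.0325 A in the leads.
Outside the plates the loop encloses all of I_d, so B·2πr = μ₀ I_d and B = 8.37×10^-8 T.

8.37×10^-8 T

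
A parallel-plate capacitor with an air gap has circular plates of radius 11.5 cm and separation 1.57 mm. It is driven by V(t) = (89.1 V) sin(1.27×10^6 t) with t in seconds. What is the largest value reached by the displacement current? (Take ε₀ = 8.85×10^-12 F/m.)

0.0265 A

The displacement current equals the conduction current C dV/dt, which peaks at C V₀ ω.
With C = ε₀A/d = (8.85×10^-12)(0.04155)/(1.57×10^-3) = 2.342×10^-10 F and ω = 1.27×10^6 rad/s, I_d,max = (2.342×10^-10)(89.1)(1.27×10^6) = 0.0265 A.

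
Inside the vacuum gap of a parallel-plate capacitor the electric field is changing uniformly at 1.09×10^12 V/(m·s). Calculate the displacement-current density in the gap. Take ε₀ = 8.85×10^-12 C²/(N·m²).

J_d = ε₀ dE/dt = (8.85×10^-12)(1.09×10^12) = 9.65 A/m².

9.65 A/m²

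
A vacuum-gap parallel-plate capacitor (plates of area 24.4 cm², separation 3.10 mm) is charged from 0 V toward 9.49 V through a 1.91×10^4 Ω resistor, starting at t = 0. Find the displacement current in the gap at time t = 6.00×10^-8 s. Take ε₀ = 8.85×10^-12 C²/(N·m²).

3.17×10^-4 A

C = ε₀A/d = (8.85×10^-12)(2.44×10^-3)/(3.10×10^-3) = 6.966×10^-12 F, so τ = RC = 1.331×10^-7 s.
The conduction current is I(t) = (V₀/R) e^(−t/τ), and the displacement current between the plates equals it.
t/τ = 0.4508; I_d = (9.49/1.91×10^4) · e^(−0.4508) = (4.969×10^-4)(0.6371) = 3.17×10^-4 A.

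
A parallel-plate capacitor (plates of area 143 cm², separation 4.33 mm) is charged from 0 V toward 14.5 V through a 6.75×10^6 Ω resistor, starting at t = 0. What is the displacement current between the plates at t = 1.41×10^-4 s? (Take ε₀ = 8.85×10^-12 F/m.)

1.05×10^-6 A

C = ε₀A/d = (8.85×10^-12)(0.0143)/(4.33×10^-3) = 2.923×10^-11 F and τ = RC = 1.973×10^-4 s. I_d in the gap equals the RC charging current.
I_d(t) = (V₀/R) e^(−t/τ) = 2.148×10^-6 · e^(−0.7146) = 1.05×10^-6 A.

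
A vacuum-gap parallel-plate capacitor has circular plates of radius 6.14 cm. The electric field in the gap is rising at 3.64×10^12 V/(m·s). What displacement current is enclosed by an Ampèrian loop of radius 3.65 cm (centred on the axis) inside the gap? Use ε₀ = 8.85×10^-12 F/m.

Total displacement current: I_d = ε₀(πR²)(dE/dt) = (8.85×10^-12)(0.01184)(3.64×10^12) = 0.3814 A.
The field is uniform, so I_d,enc = I_d (r/R)² = (0.3814)(3.65/6.14)² = 0.135 A.

0.135 A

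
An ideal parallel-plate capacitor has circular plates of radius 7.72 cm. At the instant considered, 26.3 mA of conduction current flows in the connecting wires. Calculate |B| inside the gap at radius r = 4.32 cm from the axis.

Between the plates the displacement current equals the wire current: I_d = 26.3 mA = 0.0263 A.
For r < R the Ampère–Maxwell law gives B(2πr) = μ₀ I_d (r²/R²), so B = μ₀ I_d r/(2πR²) = (4π×10^-7)(0.0263)(0.0432)/(2π·0.0772²) = 3.81×10^-8 T.

3.81×10^-8 T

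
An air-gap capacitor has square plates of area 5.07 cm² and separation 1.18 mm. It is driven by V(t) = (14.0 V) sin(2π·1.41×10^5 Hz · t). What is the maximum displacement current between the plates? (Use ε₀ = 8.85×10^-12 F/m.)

4.72×10^-5 A

(dE/dt)_max = V₀ω/d = 1.051×10^10 V/(m·s); ω = 2πf = 8.859×10^5 rad/s.
I_d,max = ε₀ A (dE/dt)_max = (8.85×10^-12)(5.07×10^-4)(1.051×10^10) = 4.72×10^-5 A.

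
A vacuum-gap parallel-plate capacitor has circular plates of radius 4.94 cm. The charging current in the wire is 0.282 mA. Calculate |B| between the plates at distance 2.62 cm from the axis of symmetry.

Between the plates the displacement current equals the wire current: I_d = 0.282 mA = 2.82×10^-4 A.
An Ampèrian loop of radius r encloses a fraction (r/R)² of I_d. Then B·2πr = μ₀ I_d (r/R)², giving B = μ₀ I_d r/(2πR²) = 6.06×10^-10 T.

6.06×10^-10 T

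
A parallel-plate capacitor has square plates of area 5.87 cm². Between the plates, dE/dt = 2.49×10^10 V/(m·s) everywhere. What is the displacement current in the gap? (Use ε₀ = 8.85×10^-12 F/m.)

1.29×10^-4 A

I_d = ε₀ A (dE/dt) = (8.85×10^-12)(5.87×10^-4 m²)(2.49×10^10) = 1.29×10^-4 A.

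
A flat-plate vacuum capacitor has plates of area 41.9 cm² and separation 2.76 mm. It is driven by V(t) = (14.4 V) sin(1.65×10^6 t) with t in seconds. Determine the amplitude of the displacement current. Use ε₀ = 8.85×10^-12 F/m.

3.19×10^-4 A

(dE/dt)_max = V₀ω/d = 8.609×10^9 V/(m·s); ω = 1.65×10^6 rad/s.
I_d,max = ε₀ A (dE/dt)_max = (8.85×10^-12)(4.19×10^-3)(8.609×10^9) = 3.19×10^-4 A.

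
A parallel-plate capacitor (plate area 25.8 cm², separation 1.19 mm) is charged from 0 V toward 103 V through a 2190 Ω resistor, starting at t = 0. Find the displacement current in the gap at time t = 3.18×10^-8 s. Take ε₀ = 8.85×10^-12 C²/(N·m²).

C = ε₀A/d = (8.85×10^-12)(2.58×10^-3)/(1.19×10^-3) = 1.919×10^-11 F and τ = RC = 4.203×10^-8 s. I_d in the gap equals the RC charging current.
I_d(t) = (V₀/R) e^(−t/τ) = 0.04703 · e^(−0.7566) = 0.0221 A.

0.0221 A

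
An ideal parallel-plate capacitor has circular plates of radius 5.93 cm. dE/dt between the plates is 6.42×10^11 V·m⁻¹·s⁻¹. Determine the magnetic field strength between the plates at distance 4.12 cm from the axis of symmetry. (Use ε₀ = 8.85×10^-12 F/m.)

1.47×10^-7 T

I_d = ε₀ dΦ_E/dt = ε₀ πR² (dE/dt) = (8.85×10^-12)(0.01105)(6.42×10^11) = 0.06278 A through the full plate area.
∮B·dl = μ₀ I_d,enc with I_d,enc = I_d r²/R² = 0.03030 A; so B = μ₀ I_d,enc/(2πr) = 1.47×10^-7 T.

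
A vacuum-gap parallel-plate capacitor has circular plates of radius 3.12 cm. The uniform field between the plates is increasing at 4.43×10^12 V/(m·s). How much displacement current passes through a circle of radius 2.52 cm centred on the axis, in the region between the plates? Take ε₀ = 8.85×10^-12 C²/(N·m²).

Total displacement current: I_d = ε₀(πR²)(dE/dt) = (8.85×10^-12)(3.058×10^-3)(4.43×10^12) = 0.1199 A.
The field is uniform, so I_d,enc = I_d (r/R)² = (0.1199)(2.52/3.12)² = 0.0782 A.

0.0782 A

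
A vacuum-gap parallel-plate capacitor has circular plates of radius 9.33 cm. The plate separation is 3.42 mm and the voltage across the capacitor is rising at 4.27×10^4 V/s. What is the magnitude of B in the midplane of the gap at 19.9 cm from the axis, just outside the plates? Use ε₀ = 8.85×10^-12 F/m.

I_d = C dV/dt with C = ε₀πR²/d = 7.077×10^-11 F, so I_d = (7.077×10^-11)(4.27×10^4) = 3.022×10^-6 A.
With r > R the enclosed displacement current is the full I_d; B = μ₀ I_d / (2πr) = 3.04×10^-12 T.

3.04×10^-12 T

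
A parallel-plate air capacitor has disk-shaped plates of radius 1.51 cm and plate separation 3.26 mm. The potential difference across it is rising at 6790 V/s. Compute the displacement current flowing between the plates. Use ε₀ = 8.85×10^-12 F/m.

The field between the plates is E = V/d, so dE/dt = (6790)/(3.26×10^-3 m) = 2.083×10^6 V/(m·s).
I_d = ε₀ A (dE/dt) = (8.85×10^-12)(7.163×10^-4)(2.083×10^6) = 1.32×10^-8 A.

1.32×10^-8 A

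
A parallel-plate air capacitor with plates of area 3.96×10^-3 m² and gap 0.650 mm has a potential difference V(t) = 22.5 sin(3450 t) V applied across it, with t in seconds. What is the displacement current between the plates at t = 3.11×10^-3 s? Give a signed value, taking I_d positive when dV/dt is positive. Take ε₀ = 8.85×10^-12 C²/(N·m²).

-1.10×10^-6 A

C = ε₀A/d = (8.85×10^-12)(3.96×10^-3)/(6.50×10^-4) = 5.392×10^-11 F. dV/dt = V₀ω·cos(ωt); at ωt = 10.7295 rad this factor is -0.2629.
I_d = C dV/dt = (5.392×10^-11)(22.5)(3450)(-0.2629) = -1.10×10^-6 A.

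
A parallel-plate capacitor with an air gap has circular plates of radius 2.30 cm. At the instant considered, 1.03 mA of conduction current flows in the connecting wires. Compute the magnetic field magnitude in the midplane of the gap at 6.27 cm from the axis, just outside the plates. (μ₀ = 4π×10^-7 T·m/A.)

3.29×10^-9 T

Between the plates the displacement current equals the wire current: I_d = 1.03 mA = 1.03×10^-3 A.
Outside the plates the loop encloses all of I_d, so B·2πr = μ₀ I_d and B = 3.29×10^-9 T.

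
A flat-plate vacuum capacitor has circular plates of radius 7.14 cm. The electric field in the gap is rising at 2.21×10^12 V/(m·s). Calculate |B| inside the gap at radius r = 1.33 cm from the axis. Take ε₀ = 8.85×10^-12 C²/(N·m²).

1.63×10^-7 T

Through the whole plate area (πR² = 0.01602 m²), I_d = ε₀ πR² dE/dt = 0.3133 A.
∮B·dl = μ₀ I_d,enc with I_d,enc = I_d r²/R² = 0.01087 A; so B = μ₀ I_d,enc/(2πr) = 1.63×10^-7 T.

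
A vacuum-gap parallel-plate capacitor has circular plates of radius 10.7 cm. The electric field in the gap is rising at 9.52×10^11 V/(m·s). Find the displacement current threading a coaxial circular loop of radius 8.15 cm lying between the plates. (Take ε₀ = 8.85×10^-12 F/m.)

Through the whole plate area (πR² = 0.03597 m²), I_d = ε₀ πR² dE/dt = 0.3031 A.
The field is uniform, so I_d,enc = I_d (r/R)² = (0.3031)(8.15/10.7)² = 0.176 A.

0.176 A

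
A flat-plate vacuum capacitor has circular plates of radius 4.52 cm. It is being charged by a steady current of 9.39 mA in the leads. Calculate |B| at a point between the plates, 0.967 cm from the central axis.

8.89×10^-9 T

Between the plates the displacement current equals the wire current: I_d = 9.39 mA = 9.39×10^-3 A.
An Ampèrian loop of radius r encloses a fraction (r/R)² of I_d. Then B·2πr = μ₀ I_d (r/R)², giving B = μ₀ I_d r/(2πR²) = 8.89×10^-9 T.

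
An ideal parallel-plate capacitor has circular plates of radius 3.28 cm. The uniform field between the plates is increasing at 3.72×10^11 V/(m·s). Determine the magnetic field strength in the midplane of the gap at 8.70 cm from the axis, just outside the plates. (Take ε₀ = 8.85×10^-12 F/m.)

Total displacement current: I_d = ε₀(πR²)(dE/dt) = (8.85×10^-12)(3.380×10^-3)(3.72×10^11) = 0.01113 A.
With r > R the enclosed displacement current is the full I_d; B = μ₀ I_d / (2πr) = 2.56×10^-8 T.

2.56×10^-8 T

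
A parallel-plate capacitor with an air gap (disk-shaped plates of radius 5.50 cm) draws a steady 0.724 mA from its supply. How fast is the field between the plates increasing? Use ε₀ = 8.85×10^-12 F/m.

The displacement current between the plates equals the conduction current, I_d = 0.724 mA.
Inverting I_d = ε₀ A dE/dt gives dE/dt = 7.24×10^-4 / (8.85×10^-12 · 9.503×10^-3) = 8.61×10^9 V/(m·s).

8.61×10^9 V/(m·s)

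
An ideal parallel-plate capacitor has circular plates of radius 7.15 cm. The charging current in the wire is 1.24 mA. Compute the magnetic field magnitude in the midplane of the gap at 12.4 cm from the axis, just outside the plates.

Between the plates the displacement current equals the wire current: I_d = 1.24 mA = 1.24×10^-3 A.
For r ≥ R the full I_d is enclosed: B = μ₀ I_d/(2πr) = (4π×10^-7)(1.24×10^-3)/(2π·0.124) = 2.00×10^-9 T.

2.00×10^-9 T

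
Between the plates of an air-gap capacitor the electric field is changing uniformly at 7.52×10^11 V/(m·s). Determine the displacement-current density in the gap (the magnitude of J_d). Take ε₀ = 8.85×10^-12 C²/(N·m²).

J_d = ε₀ dE/dt = (8.85×10^-12)(7.52×10^11) = 6.66 A/m².

6.66 A/m²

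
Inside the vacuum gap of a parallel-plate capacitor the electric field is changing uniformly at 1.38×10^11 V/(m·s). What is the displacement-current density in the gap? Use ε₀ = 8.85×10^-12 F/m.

J_d = ε₀ dE/dt = (8.85×10^-12)(1.38×10^11) = 1.22 A/m².

1.22 A/m²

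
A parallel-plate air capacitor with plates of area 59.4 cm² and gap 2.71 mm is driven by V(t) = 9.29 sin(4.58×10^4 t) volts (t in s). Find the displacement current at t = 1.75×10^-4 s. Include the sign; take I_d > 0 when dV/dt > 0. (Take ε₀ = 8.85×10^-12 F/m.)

-1.32×10^-6 A

dE/dt = (V₀ω/d)·cos(ωt) with ωt = 8.015 rad: (9.29)(4.58×10^4)(-0.1603)/(2.71×10^-3) = -2.517×10^7 V/(m·s).
I_d = ε₀ A dE/dt = (8.85×10^-12)(5.94×10^-3)(-2.517×10^7) = -1.32×10^-6 A.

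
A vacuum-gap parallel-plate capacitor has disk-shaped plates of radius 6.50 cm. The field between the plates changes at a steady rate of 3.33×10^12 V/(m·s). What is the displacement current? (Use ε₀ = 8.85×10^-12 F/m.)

0.391 A

I_d = ε₀ A (dE/dt) = (8.85×10^-12)(0.01327 m²)(3.33×10^12) = 0.391 A.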